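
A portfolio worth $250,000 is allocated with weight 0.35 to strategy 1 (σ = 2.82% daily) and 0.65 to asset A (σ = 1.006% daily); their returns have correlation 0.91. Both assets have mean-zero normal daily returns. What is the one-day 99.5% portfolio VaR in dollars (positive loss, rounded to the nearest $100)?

σ_p² = 0.35²·2.82² + 0.65²·1.006² + 2·0.91·0.35·0.65·2.82·1.006 = 2.5764 (%²).
σ_p = √2.5764 = 1.605%.
At 99.5%, z = 2.576.
VaR = 2.576 × 1.605% = 4.134%; on $250,000 that is $10,335.

$10,300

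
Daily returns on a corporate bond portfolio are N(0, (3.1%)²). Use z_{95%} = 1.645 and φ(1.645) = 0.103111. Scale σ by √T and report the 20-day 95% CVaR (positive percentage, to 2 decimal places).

28.59%

σ_{20d} = 3.1% × √20 = 13.864%.
ES multiplier = φ(z)/(1−α) = 0.103111/0.05 = 2.062.
ES = 13.864% × 2.062 = 28.588%.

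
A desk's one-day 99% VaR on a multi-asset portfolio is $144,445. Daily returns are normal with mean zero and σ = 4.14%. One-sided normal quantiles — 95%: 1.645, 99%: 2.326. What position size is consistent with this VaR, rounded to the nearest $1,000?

$1,500,000

VaR as a fraction of value: z·σ = 2.326 × 4.14% = 9.62964%.
Position = $144,445 / 0.0962964 = $1,500,004.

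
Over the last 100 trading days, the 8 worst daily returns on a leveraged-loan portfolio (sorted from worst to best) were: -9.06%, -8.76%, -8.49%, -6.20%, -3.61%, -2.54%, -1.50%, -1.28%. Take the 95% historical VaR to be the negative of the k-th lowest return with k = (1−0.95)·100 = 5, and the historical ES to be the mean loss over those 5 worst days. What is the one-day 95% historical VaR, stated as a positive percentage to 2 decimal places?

k = 5; the 5th lowest return is -3.61%, so VaR = 3.61%.

3.61%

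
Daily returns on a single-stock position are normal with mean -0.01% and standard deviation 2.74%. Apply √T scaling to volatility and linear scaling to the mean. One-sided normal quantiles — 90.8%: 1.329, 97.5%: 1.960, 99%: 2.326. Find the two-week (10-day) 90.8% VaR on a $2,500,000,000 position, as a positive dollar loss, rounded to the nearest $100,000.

$290,400,000

σ_{10d} = 2.74% × √10 = 8.665%; μ_{10d} = 10 × -0.01% = -0.100%.
VaR = −(-0.100%) + 1.329 × 8.665% = 11.616%.
On $2,500,000,000: 0.11616 × $2,500,000,000 = $290,400,000.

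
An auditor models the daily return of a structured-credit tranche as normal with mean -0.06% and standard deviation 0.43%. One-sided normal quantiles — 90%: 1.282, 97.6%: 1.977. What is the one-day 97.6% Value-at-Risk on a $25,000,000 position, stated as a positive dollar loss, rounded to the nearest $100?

$227,500

VaR = −μ + z·σ = −(-0.06%) + 1.977 × 0.43% = 0.910%.
On $25,000,000: 0.00910 × $25,000,000 = $227,500.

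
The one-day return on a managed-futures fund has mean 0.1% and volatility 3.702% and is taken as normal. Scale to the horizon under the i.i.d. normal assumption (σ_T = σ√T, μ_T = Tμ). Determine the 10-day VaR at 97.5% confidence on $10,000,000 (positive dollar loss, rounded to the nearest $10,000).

$2,190,000

At 97.5%, z = 1.960.
σ_{10d} = 3.702% × √10 = 11.707%; μ_{10d} = 10 × 0.1% = 1.000%.
VaR = −(1.000%) + 1.960 × 11.707% = 21.946%.
On $10,000,000: 0.21946 × $10,000,000 = $2,194,600.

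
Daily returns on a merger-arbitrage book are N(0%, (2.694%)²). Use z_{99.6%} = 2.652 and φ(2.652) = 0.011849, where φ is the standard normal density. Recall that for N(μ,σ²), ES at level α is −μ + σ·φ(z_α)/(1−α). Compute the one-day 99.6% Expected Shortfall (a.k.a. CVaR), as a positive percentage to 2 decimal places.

Tail multiplier: φ(z)/(1−α) = 0.011849 / 0.004 = 2.962.
ES = 2.694% × 2.962 = 7.980%.

7.98%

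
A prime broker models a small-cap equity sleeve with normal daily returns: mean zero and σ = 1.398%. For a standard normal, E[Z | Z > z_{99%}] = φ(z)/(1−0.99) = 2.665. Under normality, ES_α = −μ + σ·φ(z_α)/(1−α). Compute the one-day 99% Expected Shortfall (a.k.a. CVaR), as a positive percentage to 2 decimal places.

ES = 1.398% × 2.665 = 3.726%.

3.73%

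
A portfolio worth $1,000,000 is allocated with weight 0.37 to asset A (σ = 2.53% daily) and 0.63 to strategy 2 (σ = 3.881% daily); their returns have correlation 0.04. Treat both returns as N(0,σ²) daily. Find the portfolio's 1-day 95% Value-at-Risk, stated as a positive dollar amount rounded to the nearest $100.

$43,600

σ_p² = 0.37²·2.53² + 0.63²·3.881² + 2·0.04·0.37·0.63·2.53·3.881 = 7.0376 (%²).
σ_p = √7.0376 = 2.653%.
At 95%, z = 1.645.
VaR = 1.645 × 2.653% = 4.364%; on $1,000,000 that is $43,640.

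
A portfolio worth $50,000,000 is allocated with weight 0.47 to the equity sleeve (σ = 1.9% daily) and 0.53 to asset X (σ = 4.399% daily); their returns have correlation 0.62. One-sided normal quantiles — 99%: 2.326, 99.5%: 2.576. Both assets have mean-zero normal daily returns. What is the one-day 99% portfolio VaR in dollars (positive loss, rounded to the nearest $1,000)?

$3,453,000

σ_p² = 0.47²·1.9² + 0.53²·4.399² + 2·0.62·0.47·0.53·1.9·4.399 = 8.8149 (%²).
σ_p = √8.8149 = 2.969%.
VaR = 2.326 × 2.969% = 6.906%; on $50,000,000 that is $3,453,000.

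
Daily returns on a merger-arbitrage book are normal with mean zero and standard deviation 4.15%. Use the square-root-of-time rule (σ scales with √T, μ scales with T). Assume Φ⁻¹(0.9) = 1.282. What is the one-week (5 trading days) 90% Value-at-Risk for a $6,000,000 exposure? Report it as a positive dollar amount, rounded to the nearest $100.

σ_{5d} = 4.15% × √5 = 9.280%.
VaR = 1.282 × 9.280% = 11.897%.
On $6,000,000: 0.11897 × $6,000,000 = $713,820.

$713,800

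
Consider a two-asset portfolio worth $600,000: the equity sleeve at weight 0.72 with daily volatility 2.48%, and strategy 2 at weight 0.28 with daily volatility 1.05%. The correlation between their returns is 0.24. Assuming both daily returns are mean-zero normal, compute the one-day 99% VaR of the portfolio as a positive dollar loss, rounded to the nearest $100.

σ_p² = 0.72²·2.48² + 0.28²·1.05² + 2·0.24·0.72·0.28·2.48·1.05 = 3.5268 (%²).
σ_p = √3.5268 = 1.878%.
At 99%, z = 2.326.
VaR = 2.326 × 1.878% = 4.368%; on $600,000 that is $26,208.

$26,200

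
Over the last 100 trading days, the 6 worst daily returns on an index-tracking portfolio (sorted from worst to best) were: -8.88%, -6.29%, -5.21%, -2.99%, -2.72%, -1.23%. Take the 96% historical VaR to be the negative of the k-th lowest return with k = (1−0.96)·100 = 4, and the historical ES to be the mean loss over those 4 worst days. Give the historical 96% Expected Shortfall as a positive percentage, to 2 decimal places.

The 4 worst returns sum to -23.37%.
ES = −(-23.37%) / 4 = 5.8425% ≈ 5.84%.

5.84%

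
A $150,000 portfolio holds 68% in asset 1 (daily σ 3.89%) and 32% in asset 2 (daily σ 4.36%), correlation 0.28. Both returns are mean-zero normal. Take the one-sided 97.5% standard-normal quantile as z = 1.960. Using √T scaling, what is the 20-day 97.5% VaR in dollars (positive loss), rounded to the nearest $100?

σ_p = √(0.68²·3.89² + 0.32²·4.36² + 2·0.28·0.68·0.32·3.89·4.36) = 3.318%.
σ_{20d} = 3.318% × √20 = 14.839%.
VaR = 1.960 × 14.839% = 29.084%; on $150,000 that is $43,626.

$43,600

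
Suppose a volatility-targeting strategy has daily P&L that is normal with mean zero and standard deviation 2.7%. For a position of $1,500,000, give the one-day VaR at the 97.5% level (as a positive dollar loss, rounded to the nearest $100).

$79,400

At 97.5% one-sided, z = 1.960.
VaR = z·σ = 1.960 × 2.7% = 5.292%.
On $1,500,000: 0.05292 × $1,500,000 = $79,380.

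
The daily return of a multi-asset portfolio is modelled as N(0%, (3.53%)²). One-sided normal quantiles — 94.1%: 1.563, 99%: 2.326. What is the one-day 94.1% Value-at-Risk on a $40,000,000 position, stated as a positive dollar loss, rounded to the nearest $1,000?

VaR = z·σ = 1.563 × 3.53% = 5.517%.
On $40,000,000: 0.05517 × $40,000,000 = $2,206,800.

$2,207,000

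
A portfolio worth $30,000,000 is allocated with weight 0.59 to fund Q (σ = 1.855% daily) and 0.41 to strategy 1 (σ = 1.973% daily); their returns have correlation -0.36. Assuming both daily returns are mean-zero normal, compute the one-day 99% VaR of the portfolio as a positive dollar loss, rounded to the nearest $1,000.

$769,000

σ_p² = 0.59²·1.855² + 0.41²·1.973² + 2·-0.36·0.59·0.41·1.855·1.973 = 1.2147 (%²).
σ_p = √1.2147 = 1.102%.
At 99%, z = 2.326.
VaR = 2.326 × 1.102% = 2.563%; on $30,000,000 that is $768,900.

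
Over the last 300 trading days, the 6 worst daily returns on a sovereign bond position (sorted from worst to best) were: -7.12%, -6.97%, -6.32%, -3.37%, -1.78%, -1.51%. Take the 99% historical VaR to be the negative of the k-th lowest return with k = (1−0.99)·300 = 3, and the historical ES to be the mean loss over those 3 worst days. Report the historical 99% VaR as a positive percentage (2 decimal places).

6.32%

k = 3; the 3rd lowest return is -6.32%, so VaR = 6.32%.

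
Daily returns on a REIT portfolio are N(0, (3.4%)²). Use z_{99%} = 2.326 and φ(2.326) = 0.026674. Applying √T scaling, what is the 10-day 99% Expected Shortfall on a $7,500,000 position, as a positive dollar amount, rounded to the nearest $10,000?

σ_{10d} = 3.4% × √10 = 10.752%.
ES multiplier = φ(z)/(1−α) = 0.026674/0.01 = 2.667.
ES = 10.752% × 2.667 = 28.676%; on $7,500,000: $2,150,700.

$2,150,000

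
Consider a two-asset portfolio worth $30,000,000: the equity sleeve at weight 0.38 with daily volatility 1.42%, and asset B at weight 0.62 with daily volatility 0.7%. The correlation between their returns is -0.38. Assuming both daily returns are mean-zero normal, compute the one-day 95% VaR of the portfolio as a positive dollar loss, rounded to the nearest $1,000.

σ_p² = 0.38²·1.42² + 0.62²·0.7² + 2·-0.38·0.38·0.62·1.42·0.7 = 0.3015 (%²).
σ_p = √0.3015 = 0.549%.
At 95%, z = 1.645.
VaR = 1.645 × 0.549% = 0.903%; on $30,000,000 that is $270,900.

$271,000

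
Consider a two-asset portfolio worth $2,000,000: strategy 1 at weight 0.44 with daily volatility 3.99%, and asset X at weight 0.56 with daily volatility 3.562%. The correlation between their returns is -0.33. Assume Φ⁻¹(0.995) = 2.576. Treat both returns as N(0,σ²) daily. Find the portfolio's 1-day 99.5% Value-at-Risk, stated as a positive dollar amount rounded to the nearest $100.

$112,300

σ_p² = 0.44²·3.99² + 0.56²·3.562² + 2·-0.33·0.44·0.56·3.99·3.562 = 4.7498 (%²).
σ_p = √4.7498 = 2.179%.
VaR = 2.576 × 2.179% = 5.613%; on $2,000,000 that is $112,260.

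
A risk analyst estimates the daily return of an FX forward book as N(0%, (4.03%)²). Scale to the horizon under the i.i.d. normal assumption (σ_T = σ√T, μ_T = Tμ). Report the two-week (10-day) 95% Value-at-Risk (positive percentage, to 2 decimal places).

At 95%, z = 1.645.
σ_{10d} = 4.03% × √10 = 12.744%.
VaR = 1.645 × 12.744% = 20.964%.

20.96%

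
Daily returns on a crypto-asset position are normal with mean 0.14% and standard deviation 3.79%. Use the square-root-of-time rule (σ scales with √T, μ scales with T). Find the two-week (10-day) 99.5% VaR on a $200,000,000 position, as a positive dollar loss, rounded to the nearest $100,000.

$58,900,000

At 99.5%, z = 2.576.
σ_{10d} = 3.79% × √10 = 11.985%; μ_{10d} = 10 × 0.14% = 1.400%.
VaR = −(1.400%) + 2.576 × 11.985% = 29.473%.
On $200,000,000: 0.29473 × $200,000,000 = $58,946,000.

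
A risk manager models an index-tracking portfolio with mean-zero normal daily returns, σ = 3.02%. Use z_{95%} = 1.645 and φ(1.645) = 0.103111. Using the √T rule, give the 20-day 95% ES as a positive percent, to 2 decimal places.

27.85%

σ_{20d} = 3.02% × √20 = 13.506%.
ES multiplier = φ(z)/(1−α) = 0.103111/0.05 = 2.062.
ES = 13.506% × 2.062 = 27.849%.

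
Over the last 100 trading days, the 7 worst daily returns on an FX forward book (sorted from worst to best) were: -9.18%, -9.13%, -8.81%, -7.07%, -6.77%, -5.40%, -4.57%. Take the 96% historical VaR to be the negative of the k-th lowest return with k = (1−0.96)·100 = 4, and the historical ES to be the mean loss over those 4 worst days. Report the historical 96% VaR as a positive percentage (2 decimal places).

k = 4; the 4th lowest return is -7.07%, so VaR = 7.07%.

7.07%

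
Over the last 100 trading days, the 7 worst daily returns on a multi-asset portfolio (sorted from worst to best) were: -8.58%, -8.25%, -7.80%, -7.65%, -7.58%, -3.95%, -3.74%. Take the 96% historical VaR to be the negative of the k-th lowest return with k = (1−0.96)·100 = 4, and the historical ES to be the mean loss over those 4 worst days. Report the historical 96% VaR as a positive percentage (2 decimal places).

7.65%

k = 4; the 4th lowest return is -7.65%, so VaR = 7.65%.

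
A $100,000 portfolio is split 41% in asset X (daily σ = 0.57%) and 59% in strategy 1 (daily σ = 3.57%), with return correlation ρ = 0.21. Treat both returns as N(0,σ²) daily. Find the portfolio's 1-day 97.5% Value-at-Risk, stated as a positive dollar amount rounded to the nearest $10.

σ_p² = 0.41²·0.57² + 0.59²·3.57² + 2·0.21·0.41·0.59·0.57·3.57 = 4.6979 (%²).
σ_p = √4.6979 = 2.167%.
At 97.5%, z = 1.960.
VaR = 1.960 × 2.167% = 4.247%; on $100,000 that is $4,247.

$4,250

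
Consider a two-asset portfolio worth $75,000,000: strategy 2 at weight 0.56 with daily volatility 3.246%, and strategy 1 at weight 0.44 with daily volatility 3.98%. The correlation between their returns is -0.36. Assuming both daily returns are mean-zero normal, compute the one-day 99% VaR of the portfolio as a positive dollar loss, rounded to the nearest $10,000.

$3,520,000

σ_p² = 0.56²·3.246² + 0.44²·3.98² + 2·-0.36·0.56·0.44·3.246·3.98 = 4.0790 (%²).
σ_p = √4.0790 = 2.020%.
At 99%, z = 2.326.
VaR = 2.326 × 2.020% = 4.699%; on $75,000,000 that is $3,524,250.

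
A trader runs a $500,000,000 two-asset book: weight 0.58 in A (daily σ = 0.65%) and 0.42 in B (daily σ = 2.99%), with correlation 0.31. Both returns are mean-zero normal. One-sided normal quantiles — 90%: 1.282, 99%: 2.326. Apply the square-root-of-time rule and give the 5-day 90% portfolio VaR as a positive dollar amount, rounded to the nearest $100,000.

$20,300,000

σ_p = √(0.58²·0.65² + 0.42²·2.99² + 2·0.31·0.58·0.42·0.65·2.99) = 1.419%.
σ_{5d} = 1.419% × √5 = 3.173%.
VaR = 1.282 × 3.173% = 4.068%; on $500,000,000 that is $20,340,000.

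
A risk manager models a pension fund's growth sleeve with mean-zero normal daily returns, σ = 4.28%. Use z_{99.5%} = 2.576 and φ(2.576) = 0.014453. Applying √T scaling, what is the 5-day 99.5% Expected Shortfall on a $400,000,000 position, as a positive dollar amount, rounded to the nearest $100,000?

$110,700,000

σ_{5d} = 4.28% × √5 = 9.570%.
ES multiplier = φ(z)/(1−α) = 0.014453/0.005 = 2.891.
ES = 9.570% × 2.891 = 27.667%; on $400,000,000: $110,668,000.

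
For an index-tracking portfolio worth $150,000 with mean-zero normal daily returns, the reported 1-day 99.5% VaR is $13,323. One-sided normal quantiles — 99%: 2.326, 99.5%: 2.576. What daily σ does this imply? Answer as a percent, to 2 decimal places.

VaR as a fraction: $13,323 / $150,000 = 8.882%.
σ = VaR / z = 8.882% / 2.576 = 3.448%.

3.45%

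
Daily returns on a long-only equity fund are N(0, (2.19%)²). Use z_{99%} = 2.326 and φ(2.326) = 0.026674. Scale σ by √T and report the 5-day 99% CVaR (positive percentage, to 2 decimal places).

σ_{5d} = 2.19% × √5 = 4.897%.
ES multiplier = φ(z)/(1−α) = 0.026674/0.01 = 2.667.
ES = 4.897% × 2.667 = 13.060%.

13.06%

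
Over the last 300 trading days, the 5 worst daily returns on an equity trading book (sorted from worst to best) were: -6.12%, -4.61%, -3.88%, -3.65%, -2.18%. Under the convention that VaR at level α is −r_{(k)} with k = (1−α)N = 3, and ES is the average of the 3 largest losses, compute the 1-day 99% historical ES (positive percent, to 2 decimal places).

4.87%

The 3 worst returns sum to -14.61%.
ES = −(-14.61%) / 3 = 4.87%.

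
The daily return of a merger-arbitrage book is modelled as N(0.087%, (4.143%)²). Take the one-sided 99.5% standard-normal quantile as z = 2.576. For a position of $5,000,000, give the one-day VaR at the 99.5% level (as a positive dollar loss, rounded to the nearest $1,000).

VaR = −μ + z·σ = −(0.087%) + 2.576 × 4.143% = 10.585%.
On $5,000,000: 0.10585 × $5,000,000 = $529,250.

$529,000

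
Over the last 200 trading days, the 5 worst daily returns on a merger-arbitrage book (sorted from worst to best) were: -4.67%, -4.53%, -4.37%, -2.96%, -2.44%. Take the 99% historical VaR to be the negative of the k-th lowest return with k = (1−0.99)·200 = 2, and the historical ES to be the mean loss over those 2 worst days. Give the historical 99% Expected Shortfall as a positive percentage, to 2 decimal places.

The 2 worst returns sum to -9.20%.
ES = −(-9.20%) / 2 = 4.6% ≈ 4.60%.

4.60%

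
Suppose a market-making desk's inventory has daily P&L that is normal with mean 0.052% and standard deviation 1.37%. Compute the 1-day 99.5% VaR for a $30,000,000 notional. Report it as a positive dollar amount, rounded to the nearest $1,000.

$1,043,000

At 99.5% one-sided, z = 2.576.
VaR = −μ + z·σ = −(0.052%) + 2.576 × 1.37% = 3.477%.
On $30,000,000: 0.03477 × $30,000,000 = $1,043,100.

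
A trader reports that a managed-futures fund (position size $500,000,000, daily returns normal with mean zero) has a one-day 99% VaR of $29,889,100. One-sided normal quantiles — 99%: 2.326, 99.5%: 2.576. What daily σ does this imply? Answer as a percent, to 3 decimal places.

VaR as a fraction: $29,889,100 / $500,000,000 = 5.978%.
σ = VaR / z = 5.978% / 2.326 = 2.570%.

2.570%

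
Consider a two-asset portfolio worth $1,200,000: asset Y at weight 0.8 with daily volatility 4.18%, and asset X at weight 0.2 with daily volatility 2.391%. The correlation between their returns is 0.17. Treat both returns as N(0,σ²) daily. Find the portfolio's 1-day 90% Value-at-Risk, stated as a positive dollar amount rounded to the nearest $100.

$53,200

σ_p² = 0.8²·4.18² + 0.2²·2.391² + 2·0.17·0.8·0.2·4.18·2.391 = 11.9547 (%²).
σ_p = √11.9547 = 3.458%.
At 90%, z = 1.282.
VaR = 1.282 × 3.458% = 4.433%; on $1,200,000 that is $53,196.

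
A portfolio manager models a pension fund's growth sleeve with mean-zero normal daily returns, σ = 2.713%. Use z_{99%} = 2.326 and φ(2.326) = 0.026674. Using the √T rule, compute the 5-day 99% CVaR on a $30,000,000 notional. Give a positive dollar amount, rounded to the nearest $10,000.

$4,850,000

σ_{5d} = 2.713% × √5 = 6.066%.
ES multiplier = φ(z)/(1−α) = 0.026674/0.01 = 2.667.
ES = 6.066% × 2.667 = 16.178%; on $30,000,000: $4,853,400.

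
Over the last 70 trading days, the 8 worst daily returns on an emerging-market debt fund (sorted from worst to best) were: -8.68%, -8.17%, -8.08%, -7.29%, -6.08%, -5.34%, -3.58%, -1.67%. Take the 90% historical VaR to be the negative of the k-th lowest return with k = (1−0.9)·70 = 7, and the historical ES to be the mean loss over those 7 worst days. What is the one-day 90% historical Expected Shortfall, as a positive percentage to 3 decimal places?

6.746%

The 7 worst returns sum to -47.22%.
ES = −(-47.22%) / 7 = 6.7457…% ≈ 6.746%.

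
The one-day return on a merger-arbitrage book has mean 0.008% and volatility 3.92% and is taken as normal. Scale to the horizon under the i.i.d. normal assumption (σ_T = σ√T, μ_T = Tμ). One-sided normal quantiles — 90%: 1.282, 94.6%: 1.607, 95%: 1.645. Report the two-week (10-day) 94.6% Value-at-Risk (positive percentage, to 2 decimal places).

σ_{10d} = 3.92% × √10 = 12.396%; μ_{10d} = 10 × 0.008% = 0.080%.
VaR = −(0.080%) + 1.607 × 12.396% = 19.840%.

19.84%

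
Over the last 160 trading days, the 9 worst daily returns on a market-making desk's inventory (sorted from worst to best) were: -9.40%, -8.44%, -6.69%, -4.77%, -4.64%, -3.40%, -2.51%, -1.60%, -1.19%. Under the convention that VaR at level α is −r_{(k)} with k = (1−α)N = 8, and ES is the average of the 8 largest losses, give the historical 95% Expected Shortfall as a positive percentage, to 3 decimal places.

5.181%

The 8 worst returns sum to -41.45%.
ES = −(-41.45%) / 8 = 5.18125% ≈ 5.181%.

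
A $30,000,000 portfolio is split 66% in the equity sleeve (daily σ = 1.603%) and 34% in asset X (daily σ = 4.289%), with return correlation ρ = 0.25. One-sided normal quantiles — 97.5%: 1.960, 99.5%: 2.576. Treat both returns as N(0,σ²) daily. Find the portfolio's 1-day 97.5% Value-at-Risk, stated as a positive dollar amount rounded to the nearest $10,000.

σ_p² = 0.66²·1.603² + 0.34²·4.289² + 2·0.25·0.66·0.34·1.603·4.289 = 4.0172 (%²).
σ_p = √4.0172 = 2.004%.
VaR = 1.960 × 2.004% = 3.928%; on $30,000,000 that is $1,178,400.

$1,180,000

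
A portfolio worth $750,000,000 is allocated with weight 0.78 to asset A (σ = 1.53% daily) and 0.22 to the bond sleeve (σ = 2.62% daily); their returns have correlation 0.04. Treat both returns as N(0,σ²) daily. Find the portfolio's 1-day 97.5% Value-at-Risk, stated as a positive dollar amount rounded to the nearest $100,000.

σ_p² = 0.78²·1.53² + 0.22²·2.62² + 2·0.04·0.78·0.22·1.53·2.62 = 1.8115 (%²).
σ_p = √1.8115 = 1.346%.
At 97.5%, z = 1.960.
VaR = 1.960 × 1.346% = 2.638%; on $750,000,000 that is $19,785,000.

$19,800,000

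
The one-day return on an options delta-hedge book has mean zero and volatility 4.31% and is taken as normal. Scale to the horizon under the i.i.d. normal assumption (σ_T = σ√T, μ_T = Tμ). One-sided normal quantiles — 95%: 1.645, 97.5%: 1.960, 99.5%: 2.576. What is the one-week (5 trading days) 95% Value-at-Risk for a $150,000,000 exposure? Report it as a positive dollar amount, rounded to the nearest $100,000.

σ_{5d} = 4.31% × √5 = 9.637%.
VaR = 1.645 × 9.637% = 15.853%.
On $150,000,000: 0.15853 × $150,000,000 = $23,779,500.

$23,800,000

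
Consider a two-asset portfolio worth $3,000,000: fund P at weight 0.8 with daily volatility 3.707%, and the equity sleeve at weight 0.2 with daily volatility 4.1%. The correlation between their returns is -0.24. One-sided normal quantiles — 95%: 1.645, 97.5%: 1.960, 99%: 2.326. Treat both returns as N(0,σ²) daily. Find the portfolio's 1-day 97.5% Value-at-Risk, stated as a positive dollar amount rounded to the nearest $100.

$169,400

σ_p² = 0.8²·3.707² + 0.2²·4.1² + 2·-0.24·0.8·0.2·3.707·4.1 = 8.2999 (%²).
σ_p = √8.2999 = 2.881%.
VaR = 1.960 × 2.881% = 5.647%; on $3,000,000 that is $169,410.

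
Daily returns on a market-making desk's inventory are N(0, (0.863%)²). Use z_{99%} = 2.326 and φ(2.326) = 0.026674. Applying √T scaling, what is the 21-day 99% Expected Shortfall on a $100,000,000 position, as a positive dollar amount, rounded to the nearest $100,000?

$10,500,000

σ_{21d} = 0.863% × √21 = 3.955%.
ES multiplier = φ(z)/(1−α) = 0.026674/0.01 = 2.667.
ES = 3.955% × 2.667 = 10.548%; on $100,000,000: $10,548,000.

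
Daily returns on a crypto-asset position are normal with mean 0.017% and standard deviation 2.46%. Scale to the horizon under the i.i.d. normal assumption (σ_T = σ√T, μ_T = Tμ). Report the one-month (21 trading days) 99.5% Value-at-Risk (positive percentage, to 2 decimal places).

28.68%

At 99.5%, z = 2.576.
σ_{21d} = 2.46% × √21 = 11.273%; μ_{21d} = 21 × 0.017% = 0.357%.
VaR = −(0.357%) + 2.576 × 11.273% = 28.682%.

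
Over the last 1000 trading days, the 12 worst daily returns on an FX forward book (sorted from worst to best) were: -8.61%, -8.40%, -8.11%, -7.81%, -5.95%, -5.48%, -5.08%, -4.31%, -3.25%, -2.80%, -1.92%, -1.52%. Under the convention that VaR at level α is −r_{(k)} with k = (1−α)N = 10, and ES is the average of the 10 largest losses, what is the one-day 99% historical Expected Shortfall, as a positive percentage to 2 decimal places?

The 10 worst returns sum to -59.80%.
ES = −(-59.80%) / 10 = 5.98%.

5.98%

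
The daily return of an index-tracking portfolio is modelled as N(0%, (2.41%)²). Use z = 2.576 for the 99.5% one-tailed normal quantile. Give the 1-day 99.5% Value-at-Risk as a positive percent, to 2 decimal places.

VaR = z·σ = 2.576 × 2.41% = 6.208%.

6.21%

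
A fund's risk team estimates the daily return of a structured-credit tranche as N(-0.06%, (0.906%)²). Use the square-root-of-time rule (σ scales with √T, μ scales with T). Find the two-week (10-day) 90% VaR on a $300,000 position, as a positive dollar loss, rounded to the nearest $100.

$12,800

At 90%, z = 1.282.
σ_{10d} = 0.906% × √10 = 2.865%; μ_{10d} = 10 × -0.06% = -0.600%.
VaR = −(-0.600%) + 1.282 × 2.865% = 4.273%.
On $300,000: 0.04273 × $300,000 = $12,819.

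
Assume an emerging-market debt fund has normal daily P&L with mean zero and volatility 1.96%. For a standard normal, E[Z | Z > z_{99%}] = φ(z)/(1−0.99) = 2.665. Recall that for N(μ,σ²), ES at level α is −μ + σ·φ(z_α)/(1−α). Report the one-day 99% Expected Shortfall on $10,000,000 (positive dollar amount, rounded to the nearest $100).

$522,300

ES = 1.96% × 2.665 = 5.223%.
On $10,000,000: 0.05223 × $10,000,000 = $522,300.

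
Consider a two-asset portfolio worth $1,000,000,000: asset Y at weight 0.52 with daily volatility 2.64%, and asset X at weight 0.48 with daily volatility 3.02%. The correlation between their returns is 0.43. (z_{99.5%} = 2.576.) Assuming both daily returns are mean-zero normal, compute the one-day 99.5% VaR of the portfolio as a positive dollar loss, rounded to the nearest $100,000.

σ_p² = 0.52²·2.64² + 0.48²·3.02² + 2·0.43·0.52·0.48·2.64·3.02 = 5.6973 (%²).
σ_p = √5.6973 = 2.387%.
VaR = 2.576 × 2.387% = 6.149%; on $1,000,000,000 that is $61,490,000.

$61,500,000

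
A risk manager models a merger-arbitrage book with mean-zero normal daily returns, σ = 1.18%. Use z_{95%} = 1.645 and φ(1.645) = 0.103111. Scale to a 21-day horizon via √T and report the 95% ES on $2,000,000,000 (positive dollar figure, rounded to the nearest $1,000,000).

$223,000,000

σ_{21d} = 1.18% × √21 = 5.407%.
ES multiplier = φ(z)/(1−α) = 0.103111/0.05 = 2.062.
ES = 5.407% × 2.062 = 11.149%; on $2,000,000,000: $222,980,000.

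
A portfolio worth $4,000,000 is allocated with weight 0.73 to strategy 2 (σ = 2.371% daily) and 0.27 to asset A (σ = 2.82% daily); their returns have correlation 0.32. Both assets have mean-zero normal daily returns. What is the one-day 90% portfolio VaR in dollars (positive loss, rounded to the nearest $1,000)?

$108,000

σ_p² = 0.73²·2.371² + 0.27²·2.82² + 2·0.32·0.73·0.27·2.371·2.82 = 4.4189 (%²).
σ_p = √4.4189 = 2.102%.
At 90%, z = 1.282.
VaR = 1.282 × 2.102% = 2.695%; on $4,000,000 that is $107,800.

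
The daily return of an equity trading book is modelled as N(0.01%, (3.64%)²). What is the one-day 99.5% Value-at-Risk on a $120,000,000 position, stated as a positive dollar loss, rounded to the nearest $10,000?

$11,240,000

At 99.5% one-sided, z = 2.576.
VaR = −μ + z·σ = −(0.01%) + 2.576 × 3.64% = 9.367%.
On $120,000,000: 0.09367 × $120,000,000 = $11,240,400.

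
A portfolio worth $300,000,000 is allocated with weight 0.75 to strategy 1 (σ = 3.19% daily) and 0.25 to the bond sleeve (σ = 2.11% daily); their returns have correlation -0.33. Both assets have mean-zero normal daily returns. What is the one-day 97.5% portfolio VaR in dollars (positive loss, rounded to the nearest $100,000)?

σ_p² = 0.75²·3.19² + 0.25²·2.11² + 2·-0.33·0.75·0.25·3.19·2.11 = 5.1694 (%²).
σ_p = √5.1694 = 2.274%.
At 97.5%, z = 1.960.
VaR = 1.960 × 2.274% = 4.457%; on $300,000,000 that is $13,371,000.

$13,400,000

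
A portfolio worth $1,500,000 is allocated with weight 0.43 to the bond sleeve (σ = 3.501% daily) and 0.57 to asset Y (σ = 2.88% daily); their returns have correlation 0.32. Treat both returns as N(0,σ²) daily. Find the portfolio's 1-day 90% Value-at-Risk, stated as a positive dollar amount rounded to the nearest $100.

σ_p² = 0.43²·3.501² + 0.57²·2.88² + 2·0.32·0.43·0.57·3.501·2.88 = 6.5428 (%²).
σ_p = √6.5428 = 2.558%.
At 90%, z = 1.282.
VaR = 1.282 × 2.558% = 3.279%; on $1,500,000 that is $49,185.

$49,200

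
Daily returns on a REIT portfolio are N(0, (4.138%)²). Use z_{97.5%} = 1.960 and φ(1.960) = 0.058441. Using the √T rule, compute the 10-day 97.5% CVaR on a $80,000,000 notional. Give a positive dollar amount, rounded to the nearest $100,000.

σ_{10d} = 4.138% × √10 = 13.086%.
ES multiplier = φ(z)/(1−α) = 0.058441/0.025 = 2.338.
ES = 13.086% × 2.338 = 30.595%; on $80,000,000: $24,476,000.

$24,500,000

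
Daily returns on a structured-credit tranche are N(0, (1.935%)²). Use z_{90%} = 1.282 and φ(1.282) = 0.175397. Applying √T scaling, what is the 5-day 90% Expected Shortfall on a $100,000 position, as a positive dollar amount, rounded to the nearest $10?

σ_{5d} = 1.935% × √5 = 4.327%.
ES multiplier = φ(z)/(1−α) = 0.175397/0.1 = 1.754.
ES = 4.327% × 1.754 = 7.590%; on $100,000: $7,590.

$7,590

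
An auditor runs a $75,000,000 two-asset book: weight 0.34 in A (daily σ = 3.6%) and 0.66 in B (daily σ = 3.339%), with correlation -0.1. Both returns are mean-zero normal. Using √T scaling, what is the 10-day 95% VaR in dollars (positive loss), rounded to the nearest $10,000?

$9,410,000

σ_p = √(0.34²·3.6² + 0.66²·3.339² + 2·-0.1·0.34·0.66·3.6·3.339) = 2.411%.
σ_{10d} = 2.411% × √10 = 7.624%.
z(95%) = 1.645.
VaR = 1.645 × 7.624% = 12.541%; on $75,000,000 that is $9,405,750.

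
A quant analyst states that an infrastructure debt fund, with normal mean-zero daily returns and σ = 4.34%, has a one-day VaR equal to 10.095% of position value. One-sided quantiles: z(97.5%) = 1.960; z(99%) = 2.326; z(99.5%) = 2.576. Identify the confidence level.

99%

Implied z = VaR/σ = 10.095 / 4.34 = 2.326.
This matches z(99%) = 2.326.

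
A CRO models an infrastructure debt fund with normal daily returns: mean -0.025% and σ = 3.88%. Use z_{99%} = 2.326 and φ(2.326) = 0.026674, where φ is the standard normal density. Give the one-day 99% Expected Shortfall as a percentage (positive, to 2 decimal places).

Tail multiplier: φ(z)/(1−α) = 0.026674 / 0.01 = 2.667.
ES = −(-0.025%) + 3.88% × 2.667 = 10.373%.

10.37%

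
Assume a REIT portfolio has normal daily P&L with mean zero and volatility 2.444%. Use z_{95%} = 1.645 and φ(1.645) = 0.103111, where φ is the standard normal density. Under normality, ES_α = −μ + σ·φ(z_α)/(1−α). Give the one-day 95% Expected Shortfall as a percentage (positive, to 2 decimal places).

5.04%

Tail multiplier: φ(z)/(1−α) = 0.103111 / 0.05 = 2.062.
ES = 2.444% × 2.062 = 5.040%.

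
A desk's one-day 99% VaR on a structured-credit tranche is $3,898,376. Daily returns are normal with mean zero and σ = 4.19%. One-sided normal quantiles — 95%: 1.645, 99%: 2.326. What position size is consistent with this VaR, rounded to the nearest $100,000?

VaR as a fraction of value: z·σ = 2.326 × 4.19% = 9.74594%.
Position = $3,898,376 / 0.0974594 = $40,000,000.

$40,000,000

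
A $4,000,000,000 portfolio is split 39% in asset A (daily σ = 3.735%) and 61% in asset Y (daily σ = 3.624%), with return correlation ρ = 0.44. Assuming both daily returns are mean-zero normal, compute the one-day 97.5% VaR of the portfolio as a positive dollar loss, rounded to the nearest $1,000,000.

σ_p² = 0.39²·3.735² + 0.61²·3.624² + 2·0.44·0.39·0.61·3.735·3.624 = 9.8425 (%²).
σ_p = √9.8425 = 3.137%.
At 97.5%, z = 1.960.
VaR = 1.960 × 3.137% = 6.149%; on $4,000,000,000 that is $245,960,000.

$246,000,000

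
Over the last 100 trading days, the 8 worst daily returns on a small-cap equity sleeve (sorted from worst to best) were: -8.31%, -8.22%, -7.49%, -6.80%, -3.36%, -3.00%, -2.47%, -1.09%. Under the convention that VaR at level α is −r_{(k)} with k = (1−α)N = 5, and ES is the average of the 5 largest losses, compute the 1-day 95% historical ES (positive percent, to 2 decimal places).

6.84%

The 5 worst returns sum to -34.18%.
ES = −(-34.18%) / 5 = 6.836% ≈ 6.84%.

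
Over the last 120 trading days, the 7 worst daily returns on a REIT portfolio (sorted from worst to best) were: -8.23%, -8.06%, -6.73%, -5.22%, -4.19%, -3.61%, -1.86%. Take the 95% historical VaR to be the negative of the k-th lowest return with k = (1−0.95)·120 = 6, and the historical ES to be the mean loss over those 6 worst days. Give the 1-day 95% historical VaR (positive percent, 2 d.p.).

3.61%

k = 6; the 6th lowest return is -3.61%, so VaR = 3.61%.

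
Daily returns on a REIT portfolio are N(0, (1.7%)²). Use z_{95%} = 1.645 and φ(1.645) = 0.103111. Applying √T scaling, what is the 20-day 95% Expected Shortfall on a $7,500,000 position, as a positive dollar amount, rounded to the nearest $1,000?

$1,176,000

σ_{20d} = 1.7% × √20 = 7.603%.
ES multiplier = φ(z)/(1−α) = 0.103111/0.05 = 2.062.
ES = 7.603% × 2.062 = 15.677%; on $7,500,000: $1,175,775.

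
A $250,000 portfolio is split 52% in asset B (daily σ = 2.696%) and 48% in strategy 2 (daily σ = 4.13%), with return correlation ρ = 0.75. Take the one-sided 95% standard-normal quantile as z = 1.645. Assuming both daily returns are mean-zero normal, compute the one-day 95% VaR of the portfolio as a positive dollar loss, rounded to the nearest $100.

$13,000

σ_p² = 0.52²·2.696² + 0.48²·4.13² + 2·0.75·0.52·0.48·2.696·4.13 = 10.0640 (%²).
σ_p = √10.0640 = 3.172%.
VaR = 1.645 × 3.172% = 5.218%; on $250,000 that is $13,045.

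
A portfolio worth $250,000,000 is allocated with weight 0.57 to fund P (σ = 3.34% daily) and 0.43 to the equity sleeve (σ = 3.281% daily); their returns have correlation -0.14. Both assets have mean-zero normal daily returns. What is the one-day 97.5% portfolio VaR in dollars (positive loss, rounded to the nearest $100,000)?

$10,800,000

σ_p² = 0.57²·3.34² + 0.43²·3.281² + 2·-0.14·0.57·0.43·3.34·3.281 = 4.8628 (%²).
σ_p = √4.8628 = 2.205%.
At 97.5%, z = 1.960.
VaR = 1.960 × 2.205% = 4.322%; on $250,000,000 that is $10,805,000.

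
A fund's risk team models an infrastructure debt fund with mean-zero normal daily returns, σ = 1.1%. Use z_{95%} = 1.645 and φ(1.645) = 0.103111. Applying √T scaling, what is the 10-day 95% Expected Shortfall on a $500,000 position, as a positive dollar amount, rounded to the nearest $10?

σ_{10d} = 1.1% × √10 = 3.479%.
ES multiplier = φ(z)/(1−α) = 0.103111/0.05 = 2.062.
ES = 3.479% × 2.062 = 7.174%; on $500,000: $35,870.

$35,870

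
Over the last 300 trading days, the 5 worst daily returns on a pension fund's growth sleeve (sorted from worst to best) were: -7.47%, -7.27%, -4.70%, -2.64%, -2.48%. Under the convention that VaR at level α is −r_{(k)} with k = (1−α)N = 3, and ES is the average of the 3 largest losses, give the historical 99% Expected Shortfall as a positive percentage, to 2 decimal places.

The 3 worst returns sum to -19.44%.
ES = −(-19.44%) / 3 = 6.48%.

6.48%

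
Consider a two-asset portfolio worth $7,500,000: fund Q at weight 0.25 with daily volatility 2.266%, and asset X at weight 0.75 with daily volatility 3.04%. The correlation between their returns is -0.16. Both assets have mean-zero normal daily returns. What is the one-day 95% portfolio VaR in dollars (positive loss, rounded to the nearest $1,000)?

σ_p² = 0.25²·2.266² + 0.75²·3.04² + 2·-0.16·0.25·0.75·2.266·3.04 = 5.1060 (%²).
σ_p = √5.1060 = 2.260%.
At 95%, z = 1.645.
VaR = 1.645 × 2.260% = 3.718%; on $7,500,000 that is $278,850.

$279,000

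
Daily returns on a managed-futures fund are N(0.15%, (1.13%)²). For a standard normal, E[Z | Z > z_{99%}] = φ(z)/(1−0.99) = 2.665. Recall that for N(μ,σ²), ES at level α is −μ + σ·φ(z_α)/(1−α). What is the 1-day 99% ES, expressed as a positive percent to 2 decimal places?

ES = −(0.15%) + 1.13% × 2.665 = 2.861%.

2.86%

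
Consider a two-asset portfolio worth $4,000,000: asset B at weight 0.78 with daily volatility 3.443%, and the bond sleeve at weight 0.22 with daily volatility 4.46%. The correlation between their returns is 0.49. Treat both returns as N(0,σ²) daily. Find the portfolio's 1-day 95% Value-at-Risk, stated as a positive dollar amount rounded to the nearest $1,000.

σ_p² = 0.78²·3.443² + 0.22²·4.46² + 2·0.49·0.78·0.22·3.443·4.46 = 10.7572 (%²).
σ_p = √10.7572 = 3.280%.
At 95%, z = 1.645.
VaR = 1.645 × 3.280% = 5.396%; on $4,000,000 that is $215,840.

$216,000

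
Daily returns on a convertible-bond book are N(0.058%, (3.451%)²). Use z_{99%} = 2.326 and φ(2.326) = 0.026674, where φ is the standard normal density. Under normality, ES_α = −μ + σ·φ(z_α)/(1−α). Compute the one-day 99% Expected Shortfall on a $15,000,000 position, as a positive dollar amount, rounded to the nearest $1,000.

Tail multiplier: φ(z)/(1−α) = 0.026674 / 0.01 = 2.667.
ES = −(0.058%) + 3.451% × 2.667 = 9.146%.
On $15,000,000: 0.09146 × $15,000,000 = $1,371,900.

$1,372,000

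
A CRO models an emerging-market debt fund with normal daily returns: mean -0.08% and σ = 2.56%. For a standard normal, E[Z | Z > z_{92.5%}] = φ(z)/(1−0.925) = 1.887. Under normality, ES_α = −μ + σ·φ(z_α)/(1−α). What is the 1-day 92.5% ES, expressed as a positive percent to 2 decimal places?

4.91%

ES = −(-0.08%) + 2.56% × 1.887 = 4.911%.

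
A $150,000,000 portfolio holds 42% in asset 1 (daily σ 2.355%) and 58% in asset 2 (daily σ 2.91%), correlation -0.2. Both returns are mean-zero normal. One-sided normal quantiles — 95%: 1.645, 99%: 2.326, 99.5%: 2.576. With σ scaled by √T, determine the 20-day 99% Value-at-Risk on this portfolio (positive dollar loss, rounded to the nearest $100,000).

σ_p = √(0.42²·2.355² + 0.58²·2.91² + 2·-0.2·0.42·0.58·2.355·2.91) = 1.777%.
σ_{20d} = 1.777% × √20 = 7.947%.
VaR = 2.326 × 7.947% = 18.485%; on $150,000,000 that is $27,727,500.

$27,700,000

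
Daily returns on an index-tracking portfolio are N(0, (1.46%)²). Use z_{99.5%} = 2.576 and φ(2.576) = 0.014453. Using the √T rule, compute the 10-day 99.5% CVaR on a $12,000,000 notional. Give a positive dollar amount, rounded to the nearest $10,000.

σ_{10d} = 1.46% × √10 = 4.617%.
ES multiplier = φ(z)/(1−α) = 0.014453/0.005 = 2.891.
ES = 4.617% × 2.891 = 13.348%; on $12,000,000: $1,601,760.

$1,600,000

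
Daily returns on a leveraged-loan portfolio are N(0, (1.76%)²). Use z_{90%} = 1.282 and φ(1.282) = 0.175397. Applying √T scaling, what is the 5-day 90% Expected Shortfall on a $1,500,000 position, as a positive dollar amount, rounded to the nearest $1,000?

σ_{5d} = 1.76% × √5 = 3.935%.
ES multiplier = φ(z)/(1−α) = 0.175397/0.1 = 1.754.
ES = 3.935% × 1.754 = 6.902%; on $1,500,000: $103,530.

$104,000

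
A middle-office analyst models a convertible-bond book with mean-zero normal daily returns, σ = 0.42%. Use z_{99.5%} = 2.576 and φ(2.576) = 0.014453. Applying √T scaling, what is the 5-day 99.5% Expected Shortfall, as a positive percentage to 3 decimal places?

2.715%

σ_{5d} = 0.42% × √5 = 0.939%.
ES multiplier = φ(z)/(1−α) = 0.014453/0.005 = 2.891.
ES = 0.939% × 2.891 = 2.715%.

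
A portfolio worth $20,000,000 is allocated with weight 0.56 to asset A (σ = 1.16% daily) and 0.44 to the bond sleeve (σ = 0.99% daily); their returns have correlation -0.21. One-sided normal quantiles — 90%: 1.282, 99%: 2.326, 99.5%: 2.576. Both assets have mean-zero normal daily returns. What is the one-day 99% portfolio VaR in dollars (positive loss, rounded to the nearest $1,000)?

$327,000

σ_p² = 0.56²·1.16² + 0.44²·0.99² + 2·-0.21·0.56·0.44·1.16·0.99 = 0.4929 (%²).
σ_p = √0.4929 = 0.702%.
VaR = 2.326 × 0.702% = 1.633%; on $20,000,000 that is $326,600.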